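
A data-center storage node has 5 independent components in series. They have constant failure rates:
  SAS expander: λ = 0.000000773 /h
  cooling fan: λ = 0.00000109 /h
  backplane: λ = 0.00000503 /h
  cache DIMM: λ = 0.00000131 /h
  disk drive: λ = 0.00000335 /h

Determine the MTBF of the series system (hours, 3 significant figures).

86600

Series of exponential components: λ_sys = Σ λ_i
λ_sys = 0.000000773 + 0.00000109 + 0.00000503 + 0.00000131 + 0.00000335 = 1.1553e-05 /h
MTBF = 1 / λ_sys = 86600 h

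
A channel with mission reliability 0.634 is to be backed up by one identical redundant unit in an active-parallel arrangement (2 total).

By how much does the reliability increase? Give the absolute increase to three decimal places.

R_before = 0.634
R_after = 1 − (1 − 0.634)^2 = 0.866
ΔR = 0.866 − 0.634 = 0.232

0.232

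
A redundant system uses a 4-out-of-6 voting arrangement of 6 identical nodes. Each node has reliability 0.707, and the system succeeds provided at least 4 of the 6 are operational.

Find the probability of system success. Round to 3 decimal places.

R = Σ_{i=4}^{6} C(6,i) p^i (1−p)^{6−i} with p = 0.707
C(6,4)·0.707^4·0.293^2 = 0.32174
C(6,5)·0.707^5·0.293^1 = 0.31054
C(6,6)·0.707^6·0.293^0 = 0.12489
Sum = 0.757

0.757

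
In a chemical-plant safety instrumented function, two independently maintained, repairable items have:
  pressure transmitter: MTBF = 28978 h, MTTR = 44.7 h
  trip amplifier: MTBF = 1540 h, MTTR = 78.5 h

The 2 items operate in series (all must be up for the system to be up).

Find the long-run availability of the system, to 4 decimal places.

0.9500

A(pressure transmitter) = MTBF/(MTBF+MTTR) = 28978/(28978+44.7) = 0.998460
A(trip amplifier) = MTBF/(MTBF+MTTR) = 1540/(1540+78.5) = 0.951498
Series availability: 0.998460 × 0.951498 = 0.9500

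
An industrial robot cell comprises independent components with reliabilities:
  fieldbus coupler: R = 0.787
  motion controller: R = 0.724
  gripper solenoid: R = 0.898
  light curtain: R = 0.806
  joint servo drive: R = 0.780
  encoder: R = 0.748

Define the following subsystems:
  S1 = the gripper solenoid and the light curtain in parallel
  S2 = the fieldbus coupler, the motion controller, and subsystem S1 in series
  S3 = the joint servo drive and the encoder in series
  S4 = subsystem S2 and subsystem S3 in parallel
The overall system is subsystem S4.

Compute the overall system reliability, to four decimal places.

Parallel (gripper solenoid and light curtain): 1 − (1 − 0.898000)(1 − 0.806000) = 0.980212
Series (fieldbus coupler, motion controller, and [0.980212]): 0.787000 × 0.724000 × 0.980212 = 0.558513
Series (joint servo drive and encoder): 0.780000 × 0.748000 = 0.583440
Parallel ([0.558513] and [0.583440]): 1 − (1 − 0.558513)(1 − 0.583440) = 0.8161

0.8161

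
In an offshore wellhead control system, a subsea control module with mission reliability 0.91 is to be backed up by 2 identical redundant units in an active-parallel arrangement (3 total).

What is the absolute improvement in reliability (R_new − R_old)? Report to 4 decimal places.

0.0893

R_before = 0.91
R_after = 1 − (1 − 0.91)^3 = 0.9993
ΔR = 0.9993 − 0.91 = 0.0893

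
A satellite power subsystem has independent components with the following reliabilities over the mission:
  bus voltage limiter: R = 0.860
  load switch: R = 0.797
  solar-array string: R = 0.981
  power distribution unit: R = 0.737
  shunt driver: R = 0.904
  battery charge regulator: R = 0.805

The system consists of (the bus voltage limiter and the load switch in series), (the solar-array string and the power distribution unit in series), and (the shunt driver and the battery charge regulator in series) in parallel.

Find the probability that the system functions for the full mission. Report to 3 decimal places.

Series (bus voltage limiter and load switch): 0.86000 × 0.79700 = 0.68542
Series (solar-array string and power distribution unit): 0.98100 × 0.73700 = 0.72300
Series (shunt driver and battery charge regulator): 0.90400 × 0.80500 = 0.72772
Parallel ([0.68542], [0.72300], and [0.72772]): 1 − (1 − 0.68542)(1 − 0.72300)(1 − 0.72772) = 0.976

0.976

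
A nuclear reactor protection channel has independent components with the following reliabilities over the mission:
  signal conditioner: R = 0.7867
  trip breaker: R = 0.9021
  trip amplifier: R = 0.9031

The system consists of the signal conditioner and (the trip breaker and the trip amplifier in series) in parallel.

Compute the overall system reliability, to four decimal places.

Series (trip breaker and trip amplifier): 0.902100 × 0.903100 = 0.814687
Parallel (signal conditioner and [0.814687]): 1 − (1 − 0.786700)(1 − 0.814687) = 0.9605

0.9605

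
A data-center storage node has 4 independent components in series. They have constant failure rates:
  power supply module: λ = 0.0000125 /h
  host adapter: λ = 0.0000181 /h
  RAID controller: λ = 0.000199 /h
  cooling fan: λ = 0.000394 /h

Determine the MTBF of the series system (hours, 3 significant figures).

Series of exponential components: λ_sys = Σ λ_i
λ_sys = 0.0000125 + 0.0000181 + 0.000199 + 0.000394 = 6.2360e-04 /h
MTBF = 1 / λ_sys = 1600 h

1600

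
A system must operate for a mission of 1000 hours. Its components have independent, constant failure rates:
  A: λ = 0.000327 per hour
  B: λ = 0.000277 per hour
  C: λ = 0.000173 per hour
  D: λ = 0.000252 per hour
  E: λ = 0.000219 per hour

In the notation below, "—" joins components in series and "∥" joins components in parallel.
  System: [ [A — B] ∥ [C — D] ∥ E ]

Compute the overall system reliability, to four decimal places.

0.9691

R(A) = exp(−0.000327 × 1000) = 0.721084
R(B) = exp(−0.000277 × 1000) = 0.758054
R(C) = exp(−0.000173 × 1000) = 0.841138
R(D) = exp(−0.000252 × 1000) = 0.777245
R(E) = exp(−0.000219 × 1000) = 0.803322
Series (A and B): 0.721084 × 0.758054 = 0.546621
Series (C and D): 0.841138 × 0.777245 = 0.653770
Parallel ([0.546621], [0.653770], and E): 1 − (1 − 0.546621)(1 − 0.653770)(1 − 0.803322) = 0.9691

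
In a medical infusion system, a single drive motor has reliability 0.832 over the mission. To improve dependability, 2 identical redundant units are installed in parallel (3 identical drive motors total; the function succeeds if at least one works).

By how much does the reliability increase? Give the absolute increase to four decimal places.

R_before = 0.832
R_after = 1 − (1 − 0.832)^3 = 0.9953
ΔR = 0.9953 − 0.832 = 0.1633

0.1633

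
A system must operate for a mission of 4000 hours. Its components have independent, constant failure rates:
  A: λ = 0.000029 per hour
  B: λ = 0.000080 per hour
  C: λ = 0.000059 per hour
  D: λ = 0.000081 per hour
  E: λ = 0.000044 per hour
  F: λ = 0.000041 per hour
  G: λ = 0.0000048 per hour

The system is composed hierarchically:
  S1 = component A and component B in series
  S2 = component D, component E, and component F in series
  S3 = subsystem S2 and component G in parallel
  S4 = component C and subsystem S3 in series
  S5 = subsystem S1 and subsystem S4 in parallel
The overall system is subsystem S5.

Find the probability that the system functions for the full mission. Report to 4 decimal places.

0.9231

R(A) = exp(−0.000029 × 4000) = 0.890475
R(B) = exp(−0.000080 × 4000) = 0.726149
R(C) = exp(−0.000059 × 4000) = 0.789781
R(D) = exp(−0.000081 × 4000) = 0.723250
R(E) = exp(−0.000044 × 4000) = 0.838618
R(F) = exp(−0.000041 × 4000) = 0.848742
R(G) = exp(−0.0000048 × 4000) = 0.980983
Series (A and B): 0.890475 × 0.726149 = 0.646618
Series (D, E, and F): 0.723250 × 0.838618 × 0.848742 = 0.514788
Parallel ([0.514788] and G): 1 − (1 − 0.514788)(1 − 0.980983) = 0.990773
Series (C and [0.990773]): 0.789781 × 0.990773 = 0.782494
Parallel ([0.646618] and [0.782494]): 1 − (1 − 0.646618)(1 − 0.782494) = 0.9231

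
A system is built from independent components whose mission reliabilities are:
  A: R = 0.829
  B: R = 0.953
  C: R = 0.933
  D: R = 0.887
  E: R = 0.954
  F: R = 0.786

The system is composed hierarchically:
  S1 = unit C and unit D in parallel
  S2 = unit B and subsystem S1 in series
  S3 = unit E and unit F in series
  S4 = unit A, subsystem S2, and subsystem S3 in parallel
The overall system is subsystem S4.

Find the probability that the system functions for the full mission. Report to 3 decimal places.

0.998

Parallel (C and D): 1 − (1 − 0.93300)(1 − 0.88700) = 0.99243
Series (B and [0.99243]): 0.95300 × 0.99243 = 0.94579
Series (E and F): 0.95400 × 0.78600 = 0.74984
Parallel (A, [0.94579], and [0.74984]): 1 − (1 − 0.82900)(1 − 0.94579)(1 − 0.74984) = 0.998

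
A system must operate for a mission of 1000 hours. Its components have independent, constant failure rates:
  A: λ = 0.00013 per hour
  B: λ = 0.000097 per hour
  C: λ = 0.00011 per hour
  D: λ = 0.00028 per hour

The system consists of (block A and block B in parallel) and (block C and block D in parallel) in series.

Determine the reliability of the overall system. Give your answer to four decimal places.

R(A) = exp(−0.00013 × 1000) = 0.878095
R(B) = exp(−0.000097 × 1000) = 0.907556
R(C) = exp(−0.00011 × 1000) = 0.895834
R(D) = exp(−0.00028 × 1000) = 0.755784
Parallel (A and B): 1 − (1 − 0.878095)(1 − 0.907556) = 0.988731
Parallel (C and D): 1 − (1 − 0.895834)(1 − 0.755784) = 0.974561
Series ([0.988731] and [0.974561]): 0.988731 × 0.974561 = 0.9636

0.9636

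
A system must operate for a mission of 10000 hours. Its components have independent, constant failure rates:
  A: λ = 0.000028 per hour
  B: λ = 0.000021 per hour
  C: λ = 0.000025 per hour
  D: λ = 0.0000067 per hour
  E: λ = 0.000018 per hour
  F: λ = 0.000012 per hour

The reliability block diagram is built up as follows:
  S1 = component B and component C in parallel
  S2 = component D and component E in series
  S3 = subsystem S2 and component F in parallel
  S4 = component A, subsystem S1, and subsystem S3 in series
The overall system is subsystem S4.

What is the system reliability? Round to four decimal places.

0.7062

R(A) = exp(−0.000028 × 10000) = 0.755784
R(B) = exp(−0.000021 × 10000) = 0.810584
R(C) = exp(−0.000025 × 10000) = 0.778801
R(D) = exp(−0.0000067 × 10000) = 0.935195
R(E) = exp(−0.000018 × 10000) = 0.835270
R(F) = exp(−0.000012 × 10000) = 0.886920
Parallel (B and C): 1 − (1 − 0.810584)(1 − 0.778801) = 0.958101
Series (D and E): 0.935195 × 0.835270 = 0.781140
Parallel ([0.781140] and F): 1 − (1 − 0.781140)(1 − 0.886920) = 0.975251
Series (A, [0.958101], and [0.975251]): 0.755784 × 0.958101 × 0.975251 = 0.7062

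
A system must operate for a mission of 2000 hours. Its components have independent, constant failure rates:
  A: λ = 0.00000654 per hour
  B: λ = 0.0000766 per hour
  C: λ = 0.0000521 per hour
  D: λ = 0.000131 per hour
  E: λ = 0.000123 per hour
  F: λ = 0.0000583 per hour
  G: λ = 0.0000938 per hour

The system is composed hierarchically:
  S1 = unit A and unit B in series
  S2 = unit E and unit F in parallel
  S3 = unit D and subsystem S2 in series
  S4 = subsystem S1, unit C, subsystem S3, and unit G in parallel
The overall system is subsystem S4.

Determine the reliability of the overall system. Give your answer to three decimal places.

0.999

R(A) = exp(−0.00000654 × 2000) = 0.98701
R(B) = exp(−0.0000766 × 2000) = 0.85796
R(C) = exp(−0.0000521 × 2000) = 0.90105
R(D) = exp(−0.000131 × 2000) = 0.76951
R(E) = exp(−0.000123 × 2000) = 0.78192
R(F) = exp(−0.0000583 × 2000) = 0.88994
R(G) = exp(−0.0000938 × 2000) = 0.82895
Series (A and B): 0.98701 × 0.85796 = 0.84682
Parallel (E and F): 1 − (1 − 0.78192)(1 − 0.88994) = 0.97600
Series (D and [0.97600]): 0.76951 × 0.97600 = 0.75104
Parallel ([0.84682], C, [0.75104], and G): 1 − (1 − 0.84682)(1 − 0.90105)(1 − 0.75104)(1 − 0.82895) = 0.999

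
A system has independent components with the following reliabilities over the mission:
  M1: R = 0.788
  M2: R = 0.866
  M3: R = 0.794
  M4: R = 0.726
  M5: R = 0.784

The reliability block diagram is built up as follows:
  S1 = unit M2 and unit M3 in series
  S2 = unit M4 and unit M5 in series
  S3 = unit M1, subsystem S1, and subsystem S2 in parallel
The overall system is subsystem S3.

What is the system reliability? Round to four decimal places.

0.9715

Series (M2 and M3): 0.866000 × 0.794000 = 0.687604
Series (M4 and M5): 0.726000 × 0.784000 = 0.569184
Parallel (M1, [0.687604], and [0.569184]): 1 − (1 − 0.788000)(1 − 0.687604)(1 − 0.569184) = 0.9715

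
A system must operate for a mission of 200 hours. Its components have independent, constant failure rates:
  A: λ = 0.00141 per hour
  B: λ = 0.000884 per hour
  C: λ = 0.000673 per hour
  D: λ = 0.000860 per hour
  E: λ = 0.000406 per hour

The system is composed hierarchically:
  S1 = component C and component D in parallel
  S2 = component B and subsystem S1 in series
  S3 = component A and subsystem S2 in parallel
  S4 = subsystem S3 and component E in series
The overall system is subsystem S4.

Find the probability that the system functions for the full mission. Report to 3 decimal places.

R(A) = exp(−0.00141 × 200) = 0.75427
R(B) = exp(−0.000884 × 200) = 0.83795
R(C) = exp(−0.000673 × 200) = 0.87407
R(D) = exp(−0.000860 × 200) = 0.84198
R(E) = exp(−0.000406 × 200) = 0.92201
Parallel (C and D): 1 − (1 − 0.87407)(1 − 0.84198) = 0.98010
Series (B and [0.98010]): 0.83795 × 0.98010 = 0.82127
Parallel (A and [0.82127]): 1 − (1 − 0.75427)(1 − 0.82127) = 0.95608
Series ([0.95608] and E): 0.95608 × 0.92201 = 0.882

0.882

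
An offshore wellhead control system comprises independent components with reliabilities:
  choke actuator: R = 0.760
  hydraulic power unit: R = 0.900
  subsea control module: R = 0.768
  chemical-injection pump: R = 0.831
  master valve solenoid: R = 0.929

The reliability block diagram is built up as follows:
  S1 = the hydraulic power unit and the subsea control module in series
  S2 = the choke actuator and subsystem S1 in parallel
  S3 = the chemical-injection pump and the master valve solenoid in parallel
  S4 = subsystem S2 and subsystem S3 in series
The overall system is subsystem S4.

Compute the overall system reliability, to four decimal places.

Series (hydraulic power unit and subsea control module): 0.900000 × 0.768000 = 0.691200
Parallel (choke actuator and [0.691200]): 1 − (1 − 0.760000)(1 − 0.691200) = 0.925888
Parallel (chemical-injection pump and master valve solenoid): 1 − (1 − 0.831000)(1 − 0.929000) = 0.988001
Series ([0.925888] and [0.988001]): 0.925888 × 0.988001 = 0.9148

0.9148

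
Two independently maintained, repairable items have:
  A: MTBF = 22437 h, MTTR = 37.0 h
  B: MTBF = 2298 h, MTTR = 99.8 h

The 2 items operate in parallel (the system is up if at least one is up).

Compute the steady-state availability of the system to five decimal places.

0.99993

A(A) = MTBF/(MTBF+MTTR) = 22437/(22437+37.0) = 0.998354
A(B) = MTBF/(MTBF+MTTR) = 2298/(2298+99.8) = 0.958379
Parallel availability: 1 − (1 − 0.998354)(1 − 0.958379) = 0.99993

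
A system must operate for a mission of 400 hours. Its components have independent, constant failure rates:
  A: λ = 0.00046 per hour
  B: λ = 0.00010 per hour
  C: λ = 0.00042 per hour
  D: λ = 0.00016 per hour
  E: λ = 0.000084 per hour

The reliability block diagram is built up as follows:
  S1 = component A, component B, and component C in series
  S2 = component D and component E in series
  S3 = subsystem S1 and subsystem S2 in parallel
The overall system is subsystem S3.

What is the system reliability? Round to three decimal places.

R(A) = exp(−0.00046 × 400) = 0.83194
R(B) = exp(−0.00010 × 400) = 0.96079
R(C) = exp(−0.00042 × 400) = 0.84535
R(D) = exp(−0.00016 × 400) = 0.93800
R(E) = exp(−0.000084 × 400) = 0.96696
Series (A, B, and C): 0.83194 × 0.96079 × 0.84535 = 0.67570
Series (D and E): 0.93800 × 0.96696 = 0.90701
Parallel ([0.67570] and [0.90701]): 1 − (1 − 0.67570)(1 − 0.90701) = 0.970

0.970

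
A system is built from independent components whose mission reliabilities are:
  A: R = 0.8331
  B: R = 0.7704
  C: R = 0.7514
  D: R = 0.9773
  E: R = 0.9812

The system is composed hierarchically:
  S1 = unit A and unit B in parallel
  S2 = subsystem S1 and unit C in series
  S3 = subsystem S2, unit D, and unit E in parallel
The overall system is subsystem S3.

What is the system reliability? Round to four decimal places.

0.9999

Parallel (A and B): 1 − (1 − 0.833100)(1 − 0.770400) = 0.961680
Series ([0.961680] and C): 0.961680 × 0.751400 = 0.722606
Parallel ([0.722606], D, and E): 1 − (1 − 0.722606)(1 − 0.977300)(1 − 0.981200) = 0.9999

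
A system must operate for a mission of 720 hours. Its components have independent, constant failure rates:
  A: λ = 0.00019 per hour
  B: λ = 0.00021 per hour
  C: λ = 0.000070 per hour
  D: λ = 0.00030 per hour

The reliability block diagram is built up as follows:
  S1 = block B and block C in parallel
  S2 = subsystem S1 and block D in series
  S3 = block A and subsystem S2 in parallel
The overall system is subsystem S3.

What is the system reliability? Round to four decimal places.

R(A) = exp(−0.00019 × 720) = 0.872145
R(B) = exp(−0.00021 × 720) = 0.859676
R(C) = exp(−0.000070 × 720) = 0.950849
R(D) = exp(−0.00030 × 720) = 0.805735
Parallel (B and C): 1 − (1 − 0.859676)(1 − 0.950849) = 0.993103
Series ([0.993103] and D): 0.993103 × 0.805735 = 0.800178
Parallel (A and [0.800178]): 1 − (1 − 0.872145)(1 − 0.800178) = 0.9745

0.9745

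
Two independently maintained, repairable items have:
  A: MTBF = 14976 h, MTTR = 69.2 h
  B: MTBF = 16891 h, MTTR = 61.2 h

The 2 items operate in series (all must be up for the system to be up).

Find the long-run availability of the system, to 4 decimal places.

A(A) = MTBF/(MTBF+MTTR) = 14976/(14976+69.2) = 0.995401
A(B) = MTBF/(MTBF+MTTR) = 16891/(16891+61.2) = 0.996390
Series availability: 0.995401 × 0.996390 = 0.9918

0.9918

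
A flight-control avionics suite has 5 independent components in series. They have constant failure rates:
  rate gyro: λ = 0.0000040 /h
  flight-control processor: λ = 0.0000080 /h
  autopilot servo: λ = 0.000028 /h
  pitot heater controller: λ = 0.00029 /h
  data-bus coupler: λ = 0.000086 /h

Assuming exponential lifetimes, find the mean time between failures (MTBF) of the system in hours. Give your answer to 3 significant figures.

2400

Series of exponential components: λ_sys = Σ λ_i
λ_sys = 0.0000040 + 0.0000080 + 0.000028 + 0.00029 + 0.000086 = 4.1600e-04 /h
MTBF = 1 / λ_sys = 2400 h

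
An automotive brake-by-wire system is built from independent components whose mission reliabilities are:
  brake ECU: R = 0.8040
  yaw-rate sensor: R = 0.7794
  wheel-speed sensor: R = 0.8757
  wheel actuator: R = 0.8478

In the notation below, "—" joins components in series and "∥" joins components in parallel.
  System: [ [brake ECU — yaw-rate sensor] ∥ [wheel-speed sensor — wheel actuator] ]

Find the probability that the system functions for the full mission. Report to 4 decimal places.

Series (brake ECU and yaw-rate sensor): 0.804000 × 0.779400 = 0.626638
Series (wheel-speed sensor and wheel actuator): 0.875700 × 0.847800 = 0.742418
Parallel ([0.626638] and [0.742418]): 1 − (1 − 0.626638)(1 − 0.742418) = 0.9038

0.9038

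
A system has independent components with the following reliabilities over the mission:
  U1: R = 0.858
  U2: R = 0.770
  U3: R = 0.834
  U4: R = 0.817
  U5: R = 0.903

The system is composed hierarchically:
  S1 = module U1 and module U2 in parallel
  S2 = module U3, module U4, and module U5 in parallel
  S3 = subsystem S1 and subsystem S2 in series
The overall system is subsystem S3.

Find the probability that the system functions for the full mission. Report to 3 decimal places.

0.964

Parallel (U1 and U2): 1 − (1 − 0.85800)(1 − 0.77000) = 0.96734
Parallel (U3, U4, and U5): 1 − (1 − 0.83400)(1 − 0.81700)(1 − 0.90300) = 0.99705
Series ([0.96734] and [0.99705]): 0.96734 × 0.99705 = 0.964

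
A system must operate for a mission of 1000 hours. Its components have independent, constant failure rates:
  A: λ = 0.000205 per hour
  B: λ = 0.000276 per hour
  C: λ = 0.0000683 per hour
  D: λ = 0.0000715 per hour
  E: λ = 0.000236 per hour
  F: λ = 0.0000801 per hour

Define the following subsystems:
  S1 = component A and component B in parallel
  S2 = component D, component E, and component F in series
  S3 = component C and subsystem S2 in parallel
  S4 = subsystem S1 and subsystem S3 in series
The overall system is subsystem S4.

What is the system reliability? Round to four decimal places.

R(A) = exp(−0.000205 × 1000) = 0.814647
R(B) = exp(−0.000276 × 1000) = 0.758813
R(C) = exp(−0.0000683 × 1000) = 0.933980
R(D) = exp(−0.0000715 × 1000) = 0.930996
R(E) = exp(−0.000236 × 1000) = 0.789781
R(F) = exp(−0.0000801 × 1000) = 0.923024
Parallel (A and B): 1 − (1 − 0.814647)(1 − 0.758813) = 0.955295
Series (D, E, and F): 0.930996 × 0.789781 × 0.923024 = 0.678684
Parallel (C and [0.678684]): 1 − (1 − 0.933980)(1 − 0.678684) = 0.978787
Series ([0.955295] and [0.978787]): 0.955295 × 0.978787 = 0.9350

0.9350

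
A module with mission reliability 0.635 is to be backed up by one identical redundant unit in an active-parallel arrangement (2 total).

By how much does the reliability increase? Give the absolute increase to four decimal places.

0.2318

R_before = 0.635
R_after = 1 − (1 − 0.635)^2 = 0.8668
ΔR = 0.8668 − 0.635 = 0.2318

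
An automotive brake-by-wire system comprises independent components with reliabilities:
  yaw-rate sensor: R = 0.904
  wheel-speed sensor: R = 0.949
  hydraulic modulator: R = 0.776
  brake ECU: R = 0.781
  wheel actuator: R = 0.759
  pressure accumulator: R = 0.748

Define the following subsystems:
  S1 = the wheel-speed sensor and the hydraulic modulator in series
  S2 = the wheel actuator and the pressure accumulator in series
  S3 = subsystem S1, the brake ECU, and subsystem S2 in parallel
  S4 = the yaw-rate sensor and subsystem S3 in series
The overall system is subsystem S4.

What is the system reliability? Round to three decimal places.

Series (wheel-speed sensor and hydraulic modulator): 0.94900 × 0.77600 = 0.73642
Series (wheel actuator and pressure accumulator): 0.75900 × 0.74800 = 0.56773
Parallel ([0.73642], brake ECU, and [0.56773]): 1 − (1 − 0.73642)(1 − 0.78100)(1 − 0.56773) = 0.97505
Series (yaw-rate sensor and [0.97505]): 0.90400 × 0.97505 = 0.881

0.881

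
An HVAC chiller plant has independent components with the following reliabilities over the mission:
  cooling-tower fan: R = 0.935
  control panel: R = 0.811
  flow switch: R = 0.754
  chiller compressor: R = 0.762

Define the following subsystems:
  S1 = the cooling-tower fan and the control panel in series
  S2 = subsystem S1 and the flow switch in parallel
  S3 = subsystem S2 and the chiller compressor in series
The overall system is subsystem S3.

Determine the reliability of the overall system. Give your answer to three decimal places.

Series (cooling-tower fan and control panel): 0.93500 × 0.81100 = 0.75829
Parallel ([0.75829] and flow switch): 1 − (1 − 0.75829)(1 − 0.75400) = 0.94054
Series ([0.94054] and chiller compressor): 0.94054 × 0.76200 = 0.717

0.717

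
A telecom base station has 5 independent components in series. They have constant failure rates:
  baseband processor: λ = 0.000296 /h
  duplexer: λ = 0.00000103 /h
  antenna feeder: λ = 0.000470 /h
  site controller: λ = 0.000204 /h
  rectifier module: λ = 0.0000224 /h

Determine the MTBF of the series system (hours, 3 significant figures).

1010

Series of exponential components: λ_sys = Σ λ_i
λ_sys = 0.000296 + 0.00000103 + 0.000470 + 0.000204 + 0.0000224 = 9.9343e-04 /h
MTBF = 1 / λ_sys = 1010 h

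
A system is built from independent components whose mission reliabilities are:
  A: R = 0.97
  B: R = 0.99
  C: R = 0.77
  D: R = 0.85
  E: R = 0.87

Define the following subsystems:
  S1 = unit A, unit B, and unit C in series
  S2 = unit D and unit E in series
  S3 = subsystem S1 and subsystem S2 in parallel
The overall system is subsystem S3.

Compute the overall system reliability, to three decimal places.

Series (A, B, and C): 0.97000 × 0.99000 × 0.77000 = 0.73943
Series (D and E): 0.85000 × 0.87000 = 0.73950
Parallel ([0.73943] and [0.73950]): 1 − (1 − 0.73943)(1 − 0.73950) = 0.932

0.932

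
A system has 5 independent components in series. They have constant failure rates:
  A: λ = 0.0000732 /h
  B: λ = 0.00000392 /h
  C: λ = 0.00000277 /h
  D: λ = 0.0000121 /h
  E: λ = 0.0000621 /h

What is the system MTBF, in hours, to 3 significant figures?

Series of exponential components: λ_sys = Σ λ_i
λ_sys = 0.0000732 + 0.00000392 + 0.00000277 + 0.0000121 + 0.0000621 = 1.5409e-04 /h
MTBF = 1 / λ_sys = 6490 h

6490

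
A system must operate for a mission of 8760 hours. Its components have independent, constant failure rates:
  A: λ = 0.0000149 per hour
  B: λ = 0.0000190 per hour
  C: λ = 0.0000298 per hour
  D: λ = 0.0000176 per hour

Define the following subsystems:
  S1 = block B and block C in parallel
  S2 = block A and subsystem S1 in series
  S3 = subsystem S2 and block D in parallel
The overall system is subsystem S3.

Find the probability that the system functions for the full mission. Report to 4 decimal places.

R(A) = exp(−0.0000149 × 8760) = 0.877635
R(B) = exp(−0.0000190 × 8760) = 0.846674
R(C) = exp(−0.0000298 × 8760) = 0.770244
R(D) = exp(−0.0000176 × 8760) = 0.857121
Parallel (B and C): 1 − (1 − 0.846674)(1 − 0.770244) = 0.964772
Series (A and [0.964772]): 0.877635 × 0.964772 = 0.846718
Parallel ([0.846718] and D): 1 − (1 − 0.846718)(1 − 0.857121) = 0.9781

0.9781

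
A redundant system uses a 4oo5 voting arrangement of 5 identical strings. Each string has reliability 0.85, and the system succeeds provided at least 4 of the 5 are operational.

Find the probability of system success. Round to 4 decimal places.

0.8352

R = Σ_{i=4}^{5} C(5,i) p^i (1−p)^{5−i} with p = 0.85
C(5,4)·0.85^4·0.15^1 = 0.391505
C(5,5)·0.85^5·0.15^0 = 0.443705
Sum = 0.8352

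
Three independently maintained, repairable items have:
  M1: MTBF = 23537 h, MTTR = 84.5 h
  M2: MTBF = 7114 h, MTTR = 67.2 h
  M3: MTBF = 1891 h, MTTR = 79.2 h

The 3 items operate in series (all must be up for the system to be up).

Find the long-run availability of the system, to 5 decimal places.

A(M1) = MTBF/(MTBF+MTTR) = 23537/(23537+84.5) = 0.996423
A(M2) = MTBF/(MTBF+MTTR) = 7114/(7114+67.2) = 0.990642
A(M3) = MTBF/(MTBF+MTTR) = 1891/(1891+79.2) = 0.959801
Series availability: 0.996423 × 0.990642 × 0.959801 = 0.94742

0.94742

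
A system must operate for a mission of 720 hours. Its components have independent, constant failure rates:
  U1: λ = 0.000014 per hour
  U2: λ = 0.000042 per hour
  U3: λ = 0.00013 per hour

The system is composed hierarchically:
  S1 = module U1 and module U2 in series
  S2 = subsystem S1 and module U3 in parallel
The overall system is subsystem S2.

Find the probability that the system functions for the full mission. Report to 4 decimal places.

0.9965

R(U1) = exp(−0.000014 × 720) = 0.989971
R(U2) = exp(−0.000042 × 720) = 0.970213
R(U3) = exp(−0.00013 × 720) = 0.910647
Series (U1 and U2): 0.989971 × 0.970213 = 0.960483
Parallel ([0.960483] and U3): 1 − (1 − 0.960483)(1 − 0.910647) = 0.9965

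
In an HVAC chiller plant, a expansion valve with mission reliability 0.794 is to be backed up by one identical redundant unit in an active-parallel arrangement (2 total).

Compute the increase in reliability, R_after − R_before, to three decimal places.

0.164

R_before = 0.794
R_after = 1 − (1 − 0.794)^2 = 0.958
ΔR = 0.958 − 0.794 = 0.164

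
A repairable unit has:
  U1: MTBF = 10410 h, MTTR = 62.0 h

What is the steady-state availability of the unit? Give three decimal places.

0.994

A(U1) = MTBF/(MTBF+MTTR) = 10410/(10410+62.0) = 0.994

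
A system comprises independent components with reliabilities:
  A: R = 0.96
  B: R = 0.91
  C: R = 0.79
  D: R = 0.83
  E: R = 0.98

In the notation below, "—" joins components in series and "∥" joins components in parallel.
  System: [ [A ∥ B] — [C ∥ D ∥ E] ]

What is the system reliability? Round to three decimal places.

0.996

Parallel (A and B): 1 − (1 − 0.96000)(1 − 0.91000) = 0.99640
Parallel (C, D, and E): 1 − (1 − 0.79000)(1 − 0.83000)(1 − 0.98000) = 0.99929
Series ([0.99640] and [0.99929]): 0.99640 × 0.99929 = 0.996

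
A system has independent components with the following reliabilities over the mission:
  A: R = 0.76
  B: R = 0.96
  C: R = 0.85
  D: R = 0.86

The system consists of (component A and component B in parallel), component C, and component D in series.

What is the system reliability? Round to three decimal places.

0.724

Parallel (A and B): 1 − (1 − 0.76000)(1 − 0.96000) = 0.99040
Series ([0.99040], C, and D): 0.99040 × 0.85000 × 0.86000 = 0.724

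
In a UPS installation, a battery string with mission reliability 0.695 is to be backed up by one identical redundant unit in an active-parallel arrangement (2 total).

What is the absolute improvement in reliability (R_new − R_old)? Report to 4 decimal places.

0.2120

R_before = 0.695
R_after = 1 − (1 − 0.695)^2 = 0.9070
ΔR = 0.9070 − 0.695 = 0.2120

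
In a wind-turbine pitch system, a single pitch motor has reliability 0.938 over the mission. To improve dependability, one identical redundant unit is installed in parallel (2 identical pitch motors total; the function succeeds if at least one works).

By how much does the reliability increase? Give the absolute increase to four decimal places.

0.0582

R_before = 0.938
R_after = 1 − (1 − 0.938)^2 = 0.9962
ΔR = 0.9962 − 0.938 = 0.0582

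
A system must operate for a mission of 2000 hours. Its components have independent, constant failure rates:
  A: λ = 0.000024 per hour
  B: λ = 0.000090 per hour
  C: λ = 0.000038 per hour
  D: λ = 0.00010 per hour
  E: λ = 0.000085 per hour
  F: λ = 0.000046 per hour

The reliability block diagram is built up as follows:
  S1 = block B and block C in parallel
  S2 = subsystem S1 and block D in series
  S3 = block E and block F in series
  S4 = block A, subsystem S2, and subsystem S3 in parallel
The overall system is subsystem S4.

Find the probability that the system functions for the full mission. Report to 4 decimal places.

R(A) = exp(−0.000024 × 2000) = 0.953134
R(B) = exp(−0.000090 × 2000) = 0.835270
R(C) = exp(−0.000038 × 2000) = 0.926816
R(D) = exp(−0.00010 × 2000) = 0.818731
R(E) = exp(−0.000085 × 2000) = 0.843665
R(F) = exp(−0.000046 × 2000) = 0.912105
Parallel (B and C): 1 − (1 − 0.835270)(1 − 0.926816) = 0.987944
Series ([0.987944] and D): 0.987944 × 0.818731 = 0.808860
Series (E and F): 0.843665 × 0.912105 = 0.769511
Parallel (A, [0.808860], and [0.769511]): 1 − (1 − 0.953134)(1 − 0.808860)(1 − 0.769511) = 0.9979

0.9979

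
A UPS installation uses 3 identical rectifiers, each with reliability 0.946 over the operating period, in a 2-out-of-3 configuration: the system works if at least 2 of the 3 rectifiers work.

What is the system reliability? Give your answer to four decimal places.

R = Σ_{i=2}^{3} C(3,i) p^i (1−p)^{3−i} with p = 0.946
C(3,2)·0.946^2·0.054^1 = 0.144976
C(3,3)·0.946^3·0.054^0 = 0.846591
Sum = 0.9916

0.9916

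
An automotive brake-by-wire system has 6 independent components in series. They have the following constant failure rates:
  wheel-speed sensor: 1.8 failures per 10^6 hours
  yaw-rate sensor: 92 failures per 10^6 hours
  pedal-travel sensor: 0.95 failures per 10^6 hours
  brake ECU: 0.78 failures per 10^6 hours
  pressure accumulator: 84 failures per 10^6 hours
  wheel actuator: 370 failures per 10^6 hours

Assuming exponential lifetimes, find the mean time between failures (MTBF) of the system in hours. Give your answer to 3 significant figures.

Series of exponential components: λ_sys = Σ λ_i
λ_sys = 0.0000018 + 0.000092 + 0.00000095 + 0.00000078 + 0.000084 + 0.00037 = 5.4953e-04 /h
MTBF = 1 / λ_sys = 1820 h

1820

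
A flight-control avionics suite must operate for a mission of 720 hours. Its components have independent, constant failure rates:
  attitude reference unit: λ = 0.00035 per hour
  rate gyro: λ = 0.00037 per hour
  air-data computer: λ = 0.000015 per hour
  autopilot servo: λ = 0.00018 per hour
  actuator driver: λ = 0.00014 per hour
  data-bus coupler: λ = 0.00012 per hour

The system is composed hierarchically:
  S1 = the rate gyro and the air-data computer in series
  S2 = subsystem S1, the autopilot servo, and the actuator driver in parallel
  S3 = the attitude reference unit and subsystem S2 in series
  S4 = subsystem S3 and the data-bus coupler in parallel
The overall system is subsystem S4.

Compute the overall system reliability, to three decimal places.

R(attitude reference unit) = exp(−0.00035 × 720) = 0.77724
R(rate gyro) = exp(−0.00037 × 720) = 0.76613
R(air-data computer) = exp(−0.000015 × 720) = 0.98926
R(autopilot servo) = exp(−0.00018 × 720) = 0.87845
R(actuator driver) = exp(−0.00014 × 720) = 0.90411
R(data-bus coupler) = exp(−0.00012 × 720) = 0.91723
Series (rate gyro and air-data computer): 0.76613 × 0.98926 = 0.75790
Parallel ([0.75790], autopilot servo, and actuator driver): 1 − (1 − 0.75790)(1 − 0.87845)(1 − 0.90411) = 0.99718
Series (attitude reference unit and [0.99718]): 0.77724 × 0.99718 = 0.77505
Parallel ([0.77505] and data-bus coupler): 1 − (1 − 0.77505)(1 − 0.91723) = 0.981

0.981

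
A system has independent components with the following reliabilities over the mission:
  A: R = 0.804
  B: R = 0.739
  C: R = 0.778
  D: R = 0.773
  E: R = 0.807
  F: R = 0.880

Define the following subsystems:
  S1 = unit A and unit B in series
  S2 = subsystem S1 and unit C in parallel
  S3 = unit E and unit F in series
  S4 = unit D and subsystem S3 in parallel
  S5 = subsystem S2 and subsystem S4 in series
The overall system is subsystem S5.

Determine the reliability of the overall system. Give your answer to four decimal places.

Series (A and B): 0.804000 × 0.739000 = 0.594156
Parallel ([0.594156] and C): 1 − (1 − 0.594156)(1 − 0.778000) = 0.909903
Series (E and F): 0.807000 × 0.880000 = 0.710160
Parallel (D and [0.710160]): 1 − (1 − 0.773000)(1 − 0.710160) = 0.934206
Series ([0.909903] and [0.934206]): 0.909903 × 0.934206 = 0.8500

0.8500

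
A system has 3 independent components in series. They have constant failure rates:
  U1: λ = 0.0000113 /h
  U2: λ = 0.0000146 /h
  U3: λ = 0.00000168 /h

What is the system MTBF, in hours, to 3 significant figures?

Series of exponential components: λ_sys = Σ λ_i
λ_sys = 0.0000113 + 0.0000146 + 0.00000168 = 2.7580e-05 /h
MTBF = 1 / λ_sys = 36300 h

36300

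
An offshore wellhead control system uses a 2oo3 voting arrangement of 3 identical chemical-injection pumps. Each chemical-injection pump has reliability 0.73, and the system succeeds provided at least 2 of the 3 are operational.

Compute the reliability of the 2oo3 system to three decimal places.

0.821

R = Σ_{i=2}^{3} C(3,i) p^i (1−p)^{3−i} with p = 0.73
C(3,2)·0.73^2·0.27^1 = 0.43165
C(3,3)·0.73^3·0.27^0 = 0.38902
Sum = 0.821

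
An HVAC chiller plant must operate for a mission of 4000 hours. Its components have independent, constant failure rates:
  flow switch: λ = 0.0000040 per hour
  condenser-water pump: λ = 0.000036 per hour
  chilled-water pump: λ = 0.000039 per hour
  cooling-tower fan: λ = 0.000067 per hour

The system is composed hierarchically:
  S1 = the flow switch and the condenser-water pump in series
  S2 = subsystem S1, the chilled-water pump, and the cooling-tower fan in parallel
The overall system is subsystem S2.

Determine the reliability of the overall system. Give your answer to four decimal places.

R(flow switch) = exp(−0.0000040 × 4000) = 0.984127
R(condenser-water pump) = exp(−0.000036 × 4000) = 0.865888
R(chilled-water pump) = exp(−0.000039 × 4000) = 0.855559
R(cooling-tower fan) = exp(−0.000067 × 4000) = 0.764908
Series (flow switch and condenser-water pump): 0.984127 × 0.865888 = 0.852144
Parallel ([0.852144], chilled-water pump, and cooling-tower fan): 1 − (1 − 0.852144)(1 − 0.855559)(1 − 0.764908) = 0.9950

0.9950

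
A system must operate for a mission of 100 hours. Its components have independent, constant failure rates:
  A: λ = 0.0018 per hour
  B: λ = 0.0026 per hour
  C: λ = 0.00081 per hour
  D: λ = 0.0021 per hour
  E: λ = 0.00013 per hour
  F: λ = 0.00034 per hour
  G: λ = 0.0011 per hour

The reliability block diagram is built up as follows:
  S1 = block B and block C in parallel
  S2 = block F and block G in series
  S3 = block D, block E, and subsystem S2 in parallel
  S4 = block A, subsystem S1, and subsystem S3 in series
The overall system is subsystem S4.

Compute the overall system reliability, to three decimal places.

R(A) = exp(−0.0018 × 100) = 0.83527
R(B) = exp(−0.0026 × 100) = 0.77105
R(C) = exp(−0.00081 × 100) = 0.92219
R(D) = exp(−0.0021 × 100) = 0.81058
R(E) = exp(−0.00013 × 100) = 0.98708
R(F) = exp(−0.00034 × 100) = 0.96657
R(G) = exp(−0.0011 × 100) = 0.89583
Parallel (B and C): 1 − (1 − 0.77105)(1 − 0.92219) = 0.98219
Series (F and G): 0.96657 × 0.89583 = 0.86588
Parallel (D, E, and [0.86588]): 1 − (1 − 0.81058)(1 − 0.98708)(1 − 0.86588) = 0.99967
Series (A, [0.98219], and [0.99967]): 0.83527 × 0.98219 × 0.99967 = 0.820

0.820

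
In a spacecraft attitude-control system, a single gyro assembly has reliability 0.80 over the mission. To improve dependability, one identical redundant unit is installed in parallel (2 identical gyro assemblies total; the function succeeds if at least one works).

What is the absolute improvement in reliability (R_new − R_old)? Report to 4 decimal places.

0.1600

R_before = 0.80
R_after = 1 − (1 − 0.80)^2 = 0.9600
ΔR = 0.9600 − 0.80 = 0.1600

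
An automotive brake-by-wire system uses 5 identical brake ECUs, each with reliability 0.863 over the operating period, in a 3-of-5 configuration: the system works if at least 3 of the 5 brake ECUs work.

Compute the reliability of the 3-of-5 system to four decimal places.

R = Σ_{i=3}^{5} C(5,i) p^i (1−p)^{5−i} with p = 0.863
C(5,3)·0.863^3·0.137^2 = 0.120635
C(5,4)·0.863^4·0.137^1 = 0.379956
C(5,5)·0.863^5·0.137^0 = 0.478690
Sum = 0.9793

0.9793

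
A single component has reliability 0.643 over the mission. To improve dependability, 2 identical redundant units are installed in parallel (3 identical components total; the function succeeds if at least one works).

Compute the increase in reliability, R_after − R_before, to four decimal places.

R_before = 0.643
R_after = 1 − (1 − 0.643)^3 = 0.9545
ΔR = 0.9545 − 0.643 = 0.3115

0.3115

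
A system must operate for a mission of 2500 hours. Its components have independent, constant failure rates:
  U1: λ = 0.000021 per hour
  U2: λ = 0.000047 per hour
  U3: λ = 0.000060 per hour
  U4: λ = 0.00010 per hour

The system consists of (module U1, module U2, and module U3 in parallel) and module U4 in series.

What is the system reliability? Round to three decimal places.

0.778

R(U1) = exp(−0.000021 × 2500) = 0.94885
R(U2) = exp(−0.000047 × 2500) = 0.88914
R(U3) = exp(−0.000060 × 2500) = 0.86071
R(U4) = exp(−0.00010 × 2500) = 0.77880
Parallel (U1, U2, and U3): 1 − (1 − 0.94885)(1 − 0.88914)(1 − 0.86071) = 0.99921
Series ([0.99921] and U4): 0.99921 × 0.77880 = 0.778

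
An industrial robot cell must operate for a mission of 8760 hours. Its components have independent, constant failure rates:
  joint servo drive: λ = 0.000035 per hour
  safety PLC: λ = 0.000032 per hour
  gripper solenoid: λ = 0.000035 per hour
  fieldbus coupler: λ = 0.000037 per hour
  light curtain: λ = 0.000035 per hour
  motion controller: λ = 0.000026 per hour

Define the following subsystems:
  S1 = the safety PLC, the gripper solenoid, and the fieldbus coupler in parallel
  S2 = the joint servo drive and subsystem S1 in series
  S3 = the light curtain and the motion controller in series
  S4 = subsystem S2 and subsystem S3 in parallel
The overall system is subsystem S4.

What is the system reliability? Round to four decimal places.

R(joint servo drive) = exp(−0.000035 × 8760) = 0.735945
R(safety PLC) = exp(−0.000032 × 8760) = 0.755542
R(gripper solenoid) = exp(−0.000035 × 8760) = 0.735945
R(fieldbus coupler) = exp(−0.000037 × 8760) = 0.723163
R(light curtain) = exp(−0.000035 × 8760) = 0.735945
R(motion controller) = exp(−0.000026 × 8760) = 0.796315
Parallel (safety PLC, gripper solenoid, and fieldbus coupler): 1 − (1 − 0.755542)(1 − 0.735945)(1 − 0.723163) = 0.982130
Series (joint servo drive and [0.982130]): 0.735945 × 0.982130 = 0.722794
Series (light curtain and motion controller): 0.735945 × 0.796315 = 0.586044
Parallel ([0.722794] and [0.586044]): 1 − (1 − 0.722794)(1 − 0.586044) = 0.8852

0.8852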